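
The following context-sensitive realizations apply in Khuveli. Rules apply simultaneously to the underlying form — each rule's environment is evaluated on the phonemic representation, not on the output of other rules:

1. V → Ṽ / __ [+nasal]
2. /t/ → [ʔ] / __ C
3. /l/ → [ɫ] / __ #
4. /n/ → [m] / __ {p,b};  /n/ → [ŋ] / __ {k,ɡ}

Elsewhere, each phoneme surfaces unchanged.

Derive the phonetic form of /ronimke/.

[rõnĩmke]

/r/ (word-initial) is unaffected → [r].
Rule 1 applies to /o/ (between /r/ and /n/: before a nasal consonant) → [õ].
/n/ (between /o/ and /i/) is in the target of rule 4 but the environment (before a labial or velar stop) is not met → [n].
/i/ — between /n/ and /m/, before a nasal consonant — surfaces as [ĩ] (rule 1).
/m/ (between /i/ and /k/): no rule targets it → [m].
/k/ (between /m/ and /e/): no rule targets it → [k].
/e/ (word-final) fails the environment for rule 1, so it stays [e].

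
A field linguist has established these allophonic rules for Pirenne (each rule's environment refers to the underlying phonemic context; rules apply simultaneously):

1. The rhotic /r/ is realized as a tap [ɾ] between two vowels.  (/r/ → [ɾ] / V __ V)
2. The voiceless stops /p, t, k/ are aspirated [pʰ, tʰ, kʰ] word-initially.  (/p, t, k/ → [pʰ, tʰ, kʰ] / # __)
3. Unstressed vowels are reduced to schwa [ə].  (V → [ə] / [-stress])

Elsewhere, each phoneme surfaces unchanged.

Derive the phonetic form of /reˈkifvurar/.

[rəˈkifvəɾər]

/r/ (word-initial) is in the target of rule 1 but the environment (between two vowels) is not met → [r].
/e/ — between /r/ and /k/, in an unstressed syllable — surfaces as [ə] (rule 3).
/k/ (between /e/ and /i/) fails the environment for rule 2, so it stays [k].
/i/ (between /k/ and /f/) is in the target of rule 3 but the environment (in an unstressed syllable) is not met → [i].
/f/ — not in any rule's target class → [f].
/v/ (between /f/ and /u/) is unaffected → [v].
/u/ (between /v/ and /r/) occurs in an unstressed syllable → [ə] by rule 3.
/r/ (between /u/ and /a/): between two vowels, so rule 1 applies → [ɾ].
/a/ (between /r/ and /r/): in an unstressed syllable, so rule 3 applies → [ə].
/r/ (word-final) fails the environment for rule 1, so it stays [r].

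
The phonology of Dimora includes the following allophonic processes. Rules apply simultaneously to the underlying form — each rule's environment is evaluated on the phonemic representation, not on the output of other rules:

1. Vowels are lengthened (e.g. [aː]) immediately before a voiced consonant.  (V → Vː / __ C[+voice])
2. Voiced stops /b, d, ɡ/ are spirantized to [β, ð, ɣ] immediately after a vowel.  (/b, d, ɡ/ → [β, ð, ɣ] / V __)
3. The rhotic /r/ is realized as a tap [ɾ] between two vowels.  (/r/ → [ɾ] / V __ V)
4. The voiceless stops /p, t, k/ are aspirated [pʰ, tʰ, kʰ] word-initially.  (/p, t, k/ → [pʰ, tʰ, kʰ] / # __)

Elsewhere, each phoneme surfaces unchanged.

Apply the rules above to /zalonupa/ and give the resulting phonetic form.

/z/ (word-initial) is unaffected → [z].
Rule 1 applies to /a/ (between /z/ and /l/: before a voiced consonant) → [aː].
/l/ stays [l].
Rule 1 applies to /o/ (between /l/ and /n/: before a voiced consonant) → [oː].
/n/ stays [n].
/u/ — between /n/ and /p/; rule 1 does not apply here → [u].
/p/ (between /u/ and /a/) is in the target of rule 4 but the environment (word-initially) is not met → [p].
/a/ (word-final) fails the environment for rule 1, so it stays [a].

[zaːloːnupa]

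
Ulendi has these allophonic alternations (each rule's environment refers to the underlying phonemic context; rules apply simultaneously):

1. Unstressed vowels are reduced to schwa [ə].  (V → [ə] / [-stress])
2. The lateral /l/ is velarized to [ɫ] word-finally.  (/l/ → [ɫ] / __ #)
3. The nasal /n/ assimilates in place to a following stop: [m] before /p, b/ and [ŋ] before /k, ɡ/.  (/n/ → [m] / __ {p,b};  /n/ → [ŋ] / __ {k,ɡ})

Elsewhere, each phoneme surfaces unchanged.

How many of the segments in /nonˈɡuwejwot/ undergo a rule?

Segments that undergo a rule: /o/ → [ə] (rule 1); /n/ → [ŋ] (rule 3); /e/ → [ə] (rule 1); /o/ → [ə] (rule 1).
All other segments surface unchanged.

4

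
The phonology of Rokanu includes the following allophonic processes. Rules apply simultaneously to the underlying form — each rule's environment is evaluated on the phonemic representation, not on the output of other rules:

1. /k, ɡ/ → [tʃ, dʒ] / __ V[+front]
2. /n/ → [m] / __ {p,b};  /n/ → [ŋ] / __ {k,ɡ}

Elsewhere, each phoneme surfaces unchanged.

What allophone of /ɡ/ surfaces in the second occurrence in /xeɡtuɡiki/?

/ɡ/ (between /u/ and /i/): before a front vowel, so rule 1 applies → [dʒ].

[dʒ]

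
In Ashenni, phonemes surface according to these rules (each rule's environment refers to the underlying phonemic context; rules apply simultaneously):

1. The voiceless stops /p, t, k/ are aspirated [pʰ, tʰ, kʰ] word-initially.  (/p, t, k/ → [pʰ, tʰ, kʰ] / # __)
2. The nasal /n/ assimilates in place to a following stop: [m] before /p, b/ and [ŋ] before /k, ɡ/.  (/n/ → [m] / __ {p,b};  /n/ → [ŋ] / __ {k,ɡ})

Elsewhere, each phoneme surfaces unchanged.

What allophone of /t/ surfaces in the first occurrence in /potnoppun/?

[t]

/t/ — between /o/ and /n/; rule 1 does not apply here → [t].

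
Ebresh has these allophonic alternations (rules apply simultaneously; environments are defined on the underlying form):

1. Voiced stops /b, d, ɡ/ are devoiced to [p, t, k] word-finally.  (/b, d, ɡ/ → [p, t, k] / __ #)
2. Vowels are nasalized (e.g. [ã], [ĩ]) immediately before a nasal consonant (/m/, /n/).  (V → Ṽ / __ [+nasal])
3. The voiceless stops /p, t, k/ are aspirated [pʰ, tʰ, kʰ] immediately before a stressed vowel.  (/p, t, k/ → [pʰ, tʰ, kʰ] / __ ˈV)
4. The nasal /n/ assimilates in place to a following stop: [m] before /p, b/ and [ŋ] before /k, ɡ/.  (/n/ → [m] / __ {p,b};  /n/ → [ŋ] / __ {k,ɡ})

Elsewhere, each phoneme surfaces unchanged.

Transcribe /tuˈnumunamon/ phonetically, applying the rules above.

[tũˈnũmũnãmõn]

/t/ (word-initial): rule 3 targets it, but not immediately before a stressed vowel → unchanged [t].
/u/ (between /t/ and /n/) occurs before a nasal consonant → [ũ] by rule 2.
/n/ (between /u/ and /u/) fails the environment for rule 4, so it stays [n].
/u/ — between /n/ and /m/, before a nasal consonant — surfaces as [ũ] (rule 2).
/m/ stays [m].
Rule 2 applies to /u/ (between /m/ and /n/: before a nasal consonant) → [ũ].
/n/ (between /u/ and /a/): rule 4 targets it, but not before a labial or velar stop → unchanged [n].
/a/ meets the environment for rule 2 (before a nasal consonant) → [ã].
/m/ stays [m].
/o/ — between /m/ and /n/, before a nasal consonant — surfaces as [õ] (rule 2).
/n/ (word-final) is in the target of rule 4 but the environment (before a labial or velar stop) is not met → [n].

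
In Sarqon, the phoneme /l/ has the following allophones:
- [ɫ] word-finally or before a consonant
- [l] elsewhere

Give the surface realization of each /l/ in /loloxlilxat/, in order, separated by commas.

[l], [l], [l], [ɫ]

Occurrence 1 (position 1): no conditioning environment matches → elsewhere allophone [l].
Occurrence 2 (position 3): no conditioning environment matches → elsewhere allophone [l].
Occurrence 3 (position 6): no conditioning environment matches → elsewhere allophone [l].
Occurrence 4 (position 8): word-finally or before a consonant → [ɫ].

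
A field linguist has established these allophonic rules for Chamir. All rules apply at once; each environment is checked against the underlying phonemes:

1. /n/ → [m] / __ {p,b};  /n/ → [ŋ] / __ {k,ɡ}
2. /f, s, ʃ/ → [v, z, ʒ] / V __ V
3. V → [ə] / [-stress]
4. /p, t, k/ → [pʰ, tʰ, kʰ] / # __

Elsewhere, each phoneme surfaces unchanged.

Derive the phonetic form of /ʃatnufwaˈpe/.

/ʃ/ (word-initial) fails the environment for rule 2, so it stays [ʃ].
/a/ (between /ʃ/ and /t/) occurs in an unstressed syllable → [ə] by rule 3.
/t/ (between /a/ and /n/) fails the environment for rule 4, so it stays [t].
/n/ — between /t/ and /u/; rule 1 does not apply here → [n].
Rule 3 applies to /u/ (between /n/ and /f/: in an unstressed syllable) → [ə].
/f/ — between /u/ and /w/; rule 2 does not apply here → [f].
/a/ — between /w/ and /p/, in an unstressed syllable — surfaces as [ə] (rule 3).
/p/ — between /a/ and /e/; rule 4 does not apply here → [p].
/e/ (word-final) is in the target of rule 3 but the environment (in an unstressed syllable) is not met → [e].

[ʃətnəfwəˈpe]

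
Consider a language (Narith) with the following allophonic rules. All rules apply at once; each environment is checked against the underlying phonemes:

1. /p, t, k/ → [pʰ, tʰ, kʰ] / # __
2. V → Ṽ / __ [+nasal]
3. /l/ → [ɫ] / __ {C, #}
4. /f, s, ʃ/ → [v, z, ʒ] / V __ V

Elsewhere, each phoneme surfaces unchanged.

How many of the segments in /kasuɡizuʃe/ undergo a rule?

Segments that undergo a rule: /k/ → [kʰ] (rule 1); /s/ → [z] (rule 4); /ʃ/ → [ʒ] (rule 4).
All other segments surface unchanged.

3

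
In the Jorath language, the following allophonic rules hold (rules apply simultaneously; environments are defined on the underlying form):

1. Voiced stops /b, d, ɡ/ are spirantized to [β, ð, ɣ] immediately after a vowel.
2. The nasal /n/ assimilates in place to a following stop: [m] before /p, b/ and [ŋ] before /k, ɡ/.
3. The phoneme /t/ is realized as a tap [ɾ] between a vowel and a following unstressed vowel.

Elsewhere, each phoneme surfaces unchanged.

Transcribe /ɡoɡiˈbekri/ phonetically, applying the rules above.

/ɡ/ — word-initial; rule 1 does not apply here → [ɡ].
/o/ — not in any rule's target class → [o].
/ɡ/ (between /o/ and /i/): immediately after a vowel, so rule 1 applies → [ɣ].
/i/ (between /ɡ/ and /b/): no rule targets it → [i].
Rule 1 applies to /b/ (between /i/ and /e/: immediately after a vowel) → [β].
/e/ (between /b/ and /k/) is unaffected → [e].
/k/ — not in any rule's target class → [k].
/r/ stays [r].
/i/ (word-final): no rule targets it → [i].

[ɡoɣiˈβekri]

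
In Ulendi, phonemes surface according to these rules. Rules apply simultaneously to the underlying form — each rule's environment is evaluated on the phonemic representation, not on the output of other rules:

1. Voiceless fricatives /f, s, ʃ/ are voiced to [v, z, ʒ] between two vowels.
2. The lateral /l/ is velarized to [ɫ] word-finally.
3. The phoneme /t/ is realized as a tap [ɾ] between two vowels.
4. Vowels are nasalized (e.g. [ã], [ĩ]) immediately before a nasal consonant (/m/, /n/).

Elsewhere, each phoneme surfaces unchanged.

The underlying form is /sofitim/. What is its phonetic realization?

/s/ (word-initial) is in the target of rule 1 but the environment (between two vowels) is not met → [s].
/o/ (between /s/ and /f/) is in the target of rule 4 but the environment (before a nasal consonant) is not met → [o].
/f/ meets the environment for rule 1 (between two vowels) → [v].
/i/ (between /f/ and /t/): rule 4 targets it, but not before a nasal consonant → unchanged [i].
/t/ (between /i/ and /i/) occurs between two vowels → [ɾ] by rule 3.
/i/ (between /t/ and /m/): before a nasal consonant, so rule 4 applies → [ĩ].
/m/ — not in any rule's target class → [m].

[soviɾĩm]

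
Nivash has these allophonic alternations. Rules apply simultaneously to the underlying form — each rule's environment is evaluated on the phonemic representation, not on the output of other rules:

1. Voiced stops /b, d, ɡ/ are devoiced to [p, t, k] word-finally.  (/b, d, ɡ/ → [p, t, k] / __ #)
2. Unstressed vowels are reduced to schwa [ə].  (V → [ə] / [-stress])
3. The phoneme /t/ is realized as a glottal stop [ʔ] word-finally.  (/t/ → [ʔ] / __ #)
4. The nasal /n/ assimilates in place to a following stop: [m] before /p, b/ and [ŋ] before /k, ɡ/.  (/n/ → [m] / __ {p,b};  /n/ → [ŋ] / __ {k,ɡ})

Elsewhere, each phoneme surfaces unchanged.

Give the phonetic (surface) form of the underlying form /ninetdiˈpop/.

/n/ (word-initial) is in the target of rule 4 but the environment (before a labial or velar stop) is not met → [n].
/i/ meets the environment for rule 2 (in an unstressed syllable) → [ə].
/n/ (between /i/ and /e/) is in the target of rule 4 but the environment (before a labial or velar stop) is not met → [n].
/e/ — between /n/ and /t/, in an unstressed syllable — surfaces as [ə] (rule 2).
/t/ — between /e/ and /d/; rule 3 does not apply here → [t].
/d/ (between /t/ and /i/): rule 1 targets it, but not word-finally → unchanged [d].
/i/ (between /d/ and /p/) occurs in an unstressed syllable → [ə] by rule 2.
/p/ (between /i/ and /o/): no rule targets it → [p].
/o/ (between /p/ and /p/) is in the target of rule 2 but the environment (in an unstressed syllable) is not met → [o].
/p/ (word-final) is unaffected → [p].

[nənətdəˈpop]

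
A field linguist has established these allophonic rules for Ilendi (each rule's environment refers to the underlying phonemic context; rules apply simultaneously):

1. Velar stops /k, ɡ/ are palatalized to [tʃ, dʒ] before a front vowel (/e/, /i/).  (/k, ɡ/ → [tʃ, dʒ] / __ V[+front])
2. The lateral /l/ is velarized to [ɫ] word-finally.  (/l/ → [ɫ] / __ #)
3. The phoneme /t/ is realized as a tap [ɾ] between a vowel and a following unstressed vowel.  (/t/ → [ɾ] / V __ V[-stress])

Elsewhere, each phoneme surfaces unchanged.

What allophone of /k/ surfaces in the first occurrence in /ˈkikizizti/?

Rule 1 applies to /k/ (word-initial: before a front vowel) → [tʃ].

[tʃ]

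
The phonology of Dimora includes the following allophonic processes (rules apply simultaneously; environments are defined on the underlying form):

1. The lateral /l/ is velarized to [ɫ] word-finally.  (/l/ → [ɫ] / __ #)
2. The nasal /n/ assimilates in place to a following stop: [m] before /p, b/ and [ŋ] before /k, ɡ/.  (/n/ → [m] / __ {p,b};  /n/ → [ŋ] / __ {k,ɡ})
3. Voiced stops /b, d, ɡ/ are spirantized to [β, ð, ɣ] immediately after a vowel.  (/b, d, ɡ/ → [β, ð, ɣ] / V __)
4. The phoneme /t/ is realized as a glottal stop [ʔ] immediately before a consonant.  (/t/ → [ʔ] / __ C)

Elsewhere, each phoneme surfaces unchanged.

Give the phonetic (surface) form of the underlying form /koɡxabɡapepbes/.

/k/ stays [k].
/o/ stays [o].
/ɡ/ (between /o/ and /x/) occurs immediately after a vowel → [ɣ] by rule 3.
/x/ — not in any rule's target class → [x].
/a/ (between /x/ and /b/): no rule targets it → [a].
/b/ (between /a/ and /ɡ/) occurs immediately after a vowel → [β] by rule 3.
/ɡ/ — between /b/ and /a/; rule 3 does not apply here → [ɡ].
/a/ stays [a].
/p/ — not in any rule's target class → [p].
/e/ (between /p/ and /p/): no rule targets it → [e].
/p/ (between /e/ and /b/): no rule targets it → [p].
/b/ (between /p/ and /e/) is in the target of rule 3 but the environment (immediately after a vowel) is not met → [b].
/e/ (between /b/ and /s/): no rule targets it → [e].
/s/ (word-final): no rule targets it → [s].

[koɣxaβɡapepbes]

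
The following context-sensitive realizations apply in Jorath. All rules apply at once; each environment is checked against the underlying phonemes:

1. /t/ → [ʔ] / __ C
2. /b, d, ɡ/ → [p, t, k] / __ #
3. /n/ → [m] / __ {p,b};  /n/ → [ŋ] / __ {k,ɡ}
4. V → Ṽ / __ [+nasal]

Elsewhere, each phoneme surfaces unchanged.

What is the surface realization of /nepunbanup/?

[nepũmbãnup]

/n/ (word-initial) fails the environment for rule 3, so it stays [n].
/e/ — between /n/ and /p/; rule 4 does not apply here → [e].
/p/ stays [p].
Rule 4 applies to /u/ (between /p/ and /n/: before a nasal consonant) → [ũ].
Rule 3 applies to /n/ (between /u/ and /b/: before a labial or velar stop) → [m].
/b/ — between /n/ and /a/; rule 2 does not apply here → [b].
/a/ — between /b/ and /n/, before a nasal consonant — surfaces as [ã] (rule 4).
/n/ (between /a/ and /u/) is in the target of rule 3 but the environment (before a labial or velar stop) is not met → [n].
/u/ (between /n/ and /p/) fails the environment for rule 4, so it stays [u].
/p/ (word-final) is unaffected → [p].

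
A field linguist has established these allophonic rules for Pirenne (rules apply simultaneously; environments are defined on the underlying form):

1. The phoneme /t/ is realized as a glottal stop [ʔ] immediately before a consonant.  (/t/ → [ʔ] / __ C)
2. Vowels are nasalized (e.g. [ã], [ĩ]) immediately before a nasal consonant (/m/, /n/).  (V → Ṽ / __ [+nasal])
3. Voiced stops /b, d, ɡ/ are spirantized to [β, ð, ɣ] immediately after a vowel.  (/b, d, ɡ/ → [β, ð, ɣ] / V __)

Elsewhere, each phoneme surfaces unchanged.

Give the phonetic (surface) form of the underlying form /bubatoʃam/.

[buβatoʃãm]

/b/ (word-initial): rule 3 targets it, but not immediately after a vowel → unchanged [b].
/u/ (between /b/ and /b/) is in the target of rule 2 but the environment (before a nasal consonant) is not met → [u].
Rule 3 applies to /b/ (between /u/ and /a/: immediately after a vowel) → [β].
/a/ — between /b/ and /t/; rule 2 does not apply here → [a].
/t/ (between /a/ and /o/): rule 1 targets it, but not immediately before a consonant → unchanged [t].
/o/ (between /t/ and /ʃ/) fails the environment for rule 2, so it stays [o].
/ʃ/ — not in any rule's target class → [ʃ].
Rule 2 applies to /a/ (between /ʃ/ and /m/: before a nasal consonant) → [ã].
/m/ (word-final) is unaffected → [m].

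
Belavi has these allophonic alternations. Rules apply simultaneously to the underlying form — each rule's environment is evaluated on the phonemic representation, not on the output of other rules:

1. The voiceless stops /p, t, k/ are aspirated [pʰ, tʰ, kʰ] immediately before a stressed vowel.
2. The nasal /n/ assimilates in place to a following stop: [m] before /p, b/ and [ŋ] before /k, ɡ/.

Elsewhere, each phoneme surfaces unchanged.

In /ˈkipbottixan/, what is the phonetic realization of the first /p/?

/p/ (between /i/ and /b/) fails the environment for rule 1, so it stays [p].

[p]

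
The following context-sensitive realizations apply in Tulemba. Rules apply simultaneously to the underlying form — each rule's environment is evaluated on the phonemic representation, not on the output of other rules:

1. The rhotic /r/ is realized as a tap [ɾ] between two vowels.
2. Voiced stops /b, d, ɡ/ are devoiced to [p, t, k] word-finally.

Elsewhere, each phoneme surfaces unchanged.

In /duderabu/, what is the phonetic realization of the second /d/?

/d/ (between /u/ and /e/): rule 2 targets it, but not word-finally → unchanged [d].

[d]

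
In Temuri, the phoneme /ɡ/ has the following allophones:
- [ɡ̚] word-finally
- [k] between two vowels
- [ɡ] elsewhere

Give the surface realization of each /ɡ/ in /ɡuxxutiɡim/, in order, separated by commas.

Occurrence 1 (position 1): no conditioning environment matches → elsewhere allophone [ɡ].
Occurrence 2 (position 8): between two vowels → [k].

[ɡ], [k]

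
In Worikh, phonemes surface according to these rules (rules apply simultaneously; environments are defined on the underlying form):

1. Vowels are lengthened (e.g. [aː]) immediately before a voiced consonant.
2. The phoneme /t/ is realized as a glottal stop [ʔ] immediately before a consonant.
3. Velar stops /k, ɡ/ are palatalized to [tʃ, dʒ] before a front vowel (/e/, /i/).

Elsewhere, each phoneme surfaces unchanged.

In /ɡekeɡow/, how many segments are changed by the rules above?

4

Segments that undergo a rule: /ɡ/ → [dʒ] (rule 3); /k/ → [tʃ] (rule 3); /e/ → [eː] (rule 1); /o/ → [oː] (rule 1).
All other segments surface unchanged.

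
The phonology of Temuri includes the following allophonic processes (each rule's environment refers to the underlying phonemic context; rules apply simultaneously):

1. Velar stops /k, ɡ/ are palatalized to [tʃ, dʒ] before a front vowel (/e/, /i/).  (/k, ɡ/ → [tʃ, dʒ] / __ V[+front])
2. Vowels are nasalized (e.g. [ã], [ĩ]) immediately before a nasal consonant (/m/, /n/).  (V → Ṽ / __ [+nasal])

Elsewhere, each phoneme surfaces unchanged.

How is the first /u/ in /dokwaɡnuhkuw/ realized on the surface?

/u/ — between /n/ and /h/; rule 2 does not apply here → [u].

[u]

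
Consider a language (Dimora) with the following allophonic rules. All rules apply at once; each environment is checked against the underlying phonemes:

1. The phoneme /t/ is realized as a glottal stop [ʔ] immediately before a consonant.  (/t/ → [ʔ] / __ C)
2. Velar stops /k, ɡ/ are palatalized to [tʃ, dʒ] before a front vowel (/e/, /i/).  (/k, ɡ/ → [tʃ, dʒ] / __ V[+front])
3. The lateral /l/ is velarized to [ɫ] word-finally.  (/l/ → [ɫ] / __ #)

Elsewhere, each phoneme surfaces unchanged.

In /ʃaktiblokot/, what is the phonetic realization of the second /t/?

/t/ (word-final): rule 1 targets it, but not immediately before a consonant → unchanged [t].

[t]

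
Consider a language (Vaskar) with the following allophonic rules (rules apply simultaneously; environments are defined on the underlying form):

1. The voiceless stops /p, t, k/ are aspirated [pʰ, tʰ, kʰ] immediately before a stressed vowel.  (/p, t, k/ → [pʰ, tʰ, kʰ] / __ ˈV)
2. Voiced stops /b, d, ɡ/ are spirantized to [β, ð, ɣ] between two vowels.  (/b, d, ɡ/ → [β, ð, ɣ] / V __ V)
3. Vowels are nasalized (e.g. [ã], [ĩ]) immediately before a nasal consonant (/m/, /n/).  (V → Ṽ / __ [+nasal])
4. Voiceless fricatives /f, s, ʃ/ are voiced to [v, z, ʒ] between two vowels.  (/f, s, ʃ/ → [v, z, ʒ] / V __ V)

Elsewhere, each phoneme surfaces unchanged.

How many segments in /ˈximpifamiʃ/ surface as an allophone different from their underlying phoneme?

Segments that undergo a rule: /i/ → [ĩ] (rule 3); /f/ → [v] (rule 4); /a/ → [ã] (rule 3).
All other segments surface unchanged.

3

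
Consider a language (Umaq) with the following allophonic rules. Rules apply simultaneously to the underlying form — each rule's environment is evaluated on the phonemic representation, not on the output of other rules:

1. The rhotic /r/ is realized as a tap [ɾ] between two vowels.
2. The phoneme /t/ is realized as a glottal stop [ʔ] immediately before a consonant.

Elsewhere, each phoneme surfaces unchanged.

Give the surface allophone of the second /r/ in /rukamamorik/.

Rule 1 applies to /r/ (between /o/ and /i/: between two vowels) → [ɾ].

[ɾ]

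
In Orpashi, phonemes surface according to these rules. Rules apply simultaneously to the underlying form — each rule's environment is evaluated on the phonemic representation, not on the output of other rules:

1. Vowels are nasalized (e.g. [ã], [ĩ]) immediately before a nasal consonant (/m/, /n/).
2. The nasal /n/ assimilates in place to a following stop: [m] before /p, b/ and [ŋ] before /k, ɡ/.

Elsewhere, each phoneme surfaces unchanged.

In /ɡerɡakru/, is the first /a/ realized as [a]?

/a/ (between /ɡ/ and /k/) fails the environment for rule 1, so it stays [a].
The actual realization is [a], which matches [a].

Yes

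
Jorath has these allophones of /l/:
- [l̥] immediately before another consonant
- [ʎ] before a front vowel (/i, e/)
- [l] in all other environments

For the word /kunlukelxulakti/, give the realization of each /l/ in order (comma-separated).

Occurrence 1 (position 4): no conditioning environment matches → elsewhere allophone [l].
Occurrence 2 (position 8): immediately before another consonant → [l̥].
Occurrence 3 (position 11): no conditioning environment matches → elsewhere allophone [l].

[l], [l̥], [l]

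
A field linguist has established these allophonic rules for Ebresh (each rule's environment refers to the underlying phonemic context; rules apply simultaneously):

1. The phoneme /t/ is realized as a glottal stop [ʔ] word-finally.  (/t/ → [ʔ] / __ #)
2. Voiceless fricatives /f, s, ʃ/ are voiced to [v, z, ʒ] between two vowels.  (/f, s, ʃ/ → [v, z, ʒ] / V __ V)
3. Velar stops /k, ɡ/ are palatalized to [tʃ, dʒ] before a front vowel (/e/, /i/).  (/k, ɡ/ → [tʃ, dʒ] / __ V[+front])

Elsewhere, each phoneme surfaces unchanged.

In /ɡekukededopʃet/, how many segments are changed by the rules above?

3

Segments that undergo a rule: /ɡ/ → [dʒ] (rule 3); /k/ → [tʃ] (rule 3); /t/ → [ʔ] (rule 1).
All other segments surface unchanged.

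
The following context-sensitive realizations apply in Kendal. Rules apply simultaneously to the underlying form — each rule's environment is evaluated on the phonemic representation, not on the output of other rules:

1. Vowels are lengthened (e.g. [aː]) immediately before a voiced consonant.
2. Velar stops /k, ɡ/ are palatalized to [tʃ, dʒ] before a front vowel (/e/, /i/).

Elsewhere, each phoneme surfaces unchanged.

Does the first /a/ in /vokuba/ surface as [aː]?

No

/a/ (word-final) is in the target of rule 1 but the environment (before a voiced consonant) is not met → [a].
The actual realization is [a], not [aː].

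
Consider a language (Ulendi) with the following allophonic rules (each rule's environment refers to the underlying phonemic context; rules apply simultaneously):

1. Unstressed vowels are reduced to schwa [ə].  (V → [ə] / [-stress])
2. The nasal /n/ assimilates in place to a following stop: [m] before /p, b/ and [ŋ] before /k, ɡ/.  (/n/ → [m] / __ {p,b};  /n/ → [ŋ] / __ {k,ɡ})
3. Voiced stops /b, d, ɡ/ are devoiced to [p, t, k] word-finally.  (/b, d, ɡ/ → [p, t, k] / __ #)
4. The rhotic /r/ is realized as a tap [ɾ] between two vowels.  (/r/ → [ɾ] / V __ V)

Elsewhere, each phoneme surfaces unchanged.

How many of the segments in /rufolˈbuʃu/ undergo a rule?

Segments that undergo a rule: /u/ → [ə] (rule 1); /o/ → [ə] (rule 1); /u/ → [ə] (rule 1).
All other segments surface unchanged.

3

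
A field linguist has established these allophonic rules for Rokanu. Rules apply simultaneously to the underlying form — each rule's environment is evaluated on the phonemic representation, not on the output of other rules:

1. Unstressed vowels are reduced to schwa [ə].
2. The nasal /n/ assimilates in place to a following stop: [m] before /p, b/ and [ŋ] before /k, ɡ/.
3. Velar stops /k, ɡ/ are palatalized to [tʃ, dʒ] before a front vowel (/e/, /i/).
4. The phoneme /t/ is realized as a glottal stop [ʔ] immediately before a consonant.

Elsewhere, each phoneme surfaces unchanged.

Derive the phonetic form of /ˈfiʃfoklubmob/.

[ˈfiʃfəkləbməb]

/f/ (word-initial): no rule targets it → [f].
/i/ (between /f/ and /ʃ/) fails the environment for rule 1, so it stays [i].
/ʃ/ (between /i/ and /f/) is unaffected → [ʃ].
/f/ — not in any rule's target class → [f].
/o/ — between /f/ and /k/, in an unstressed syllable — surfaces as [ə] (rule 1).
/k/ (between /o/ and /l/) fails the environment for rule 3, so it stays [k].
/l/ — not in any rule's target class → [l].
/u/ meets the environment for rule 1 (in an unstressed syllable) → [ə].
/b/ (between /u/ and /m/) is unaffected → [b].
/m/ — not in any rule's target class → [m].
/o/ meets the environment for rule 1 (in an unstressed syllable) → [ə].
/b/ (word-final) is unaffected → [b].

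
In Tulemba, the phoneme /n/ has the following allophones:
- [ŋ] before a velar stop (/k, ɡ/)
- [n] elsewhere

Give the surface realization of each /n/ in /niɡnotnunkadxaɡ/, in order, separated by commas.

[n], [n], [n], [ŋ]

Occurrence 1 (position 1): no conditioning environment matches → elsewhere allophone [n].
Occurrence 2 (position 4): no conditioning environment matches → elsewhere allophone [n].
Occurrence 3 (position 7): no conditioning environment matches → elsewhere allophone [n].
Occurrence 4 (position 9): before a velar stop → [ŋ].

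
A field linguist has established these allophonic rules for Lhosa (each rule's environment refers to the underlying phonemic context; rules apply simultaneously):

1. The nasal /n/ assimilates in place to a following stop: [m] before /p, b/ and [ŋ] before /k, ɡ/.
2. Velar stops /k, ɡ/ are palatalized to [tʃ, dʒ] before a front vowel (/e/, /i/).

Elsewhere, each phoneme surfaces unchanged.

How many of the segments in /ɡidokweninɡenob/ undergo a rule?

Segments that undergo a rule: /ɡ/ → [dʒ] (rule 2); /n/ → [ŋ] (rule 1); /ɡ/ → [dʒ] (rule 2).
All other segments surface unchanged.

3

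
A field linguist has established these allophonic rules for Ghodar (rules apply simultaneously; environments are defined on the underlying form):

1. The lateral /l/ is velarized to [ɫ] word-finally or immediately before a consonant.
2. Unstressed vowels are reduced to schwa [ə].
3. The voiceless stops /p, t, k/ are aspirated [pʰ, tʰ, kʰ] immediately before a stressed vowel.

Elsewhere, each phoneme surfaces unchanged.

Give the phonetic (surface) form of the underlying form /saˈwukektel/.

[səˈwukəktəɫ]

/s/ — not in any rule's target class → [s].
/a/ — between /s/ and /w/, in an unstressed syllable — surfaces as [ə] (rule 2).
/w/ (between /a/ and /u/) is unaffected → [w].
/u/ (between /w/ and /k/) fails the environment for rule 2, so it stays [u].
/k/ (between /u/ and /e/) is in the target of rule 3 but the environment (immediately before a stressed vowel) is not met → [k].
/e/ meets the environment for rule 2 (in an unstressed syllable) → [ə].
/k/ — between /e/ and /t/; rule 3 does not apply here → [k].
/t/ — between /k/ and /e/; rule 3 does not apply here → [t].
Rule 2 applies to /e/ (between /t/ and /l/: in an unstressed syllable) → [ə].
/l/ (word-final) occurs word-finally or immediately before a consonant → [ɫ] by rule 1.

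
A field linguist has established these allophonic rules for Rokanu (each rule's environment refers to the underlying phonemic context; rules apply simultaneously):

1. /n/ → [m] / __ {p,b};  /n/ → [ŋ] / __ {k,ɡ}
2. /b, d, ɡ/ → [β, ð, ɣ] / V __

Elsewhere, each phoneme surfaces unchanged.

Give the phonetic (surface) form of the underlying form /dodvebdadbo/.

[doðveβdaðbo]

/d/ (word-initial): rule 2 targets it, but not immediately after a vowel → unchanged [d].
/d/ (between /o/ and /v/) occurs immediately after a vowel → [ð] by rule 2.
/b/ (between /e/ and /d/) occurs immediately after a vowel → [β] by rule 2.
/d/ — between /b/ and /a/; rule 2 does not apply here → [d].
/d/ — between /a/ and /b/, immediately after a vowel — surfaces as [ð] (rule 2).
/b/ — between /d/ and /o/; rule 2 does not apply here → [b].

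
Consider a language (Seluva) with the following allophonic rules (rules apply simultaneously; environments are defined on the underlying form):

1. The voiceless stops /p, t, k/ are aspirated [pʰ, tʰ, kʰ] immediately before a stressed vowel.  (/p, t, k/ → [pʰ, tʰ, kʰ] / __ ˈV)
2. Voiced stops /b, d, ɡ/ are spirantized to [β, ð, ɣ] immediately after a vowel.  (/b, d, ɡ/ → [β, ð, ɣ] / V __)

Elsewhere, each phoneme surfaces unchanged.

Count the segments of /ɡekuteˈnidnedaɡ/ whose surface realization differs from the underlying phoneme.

3

Segments that undergo a rule: /d/ → [ð] (rule 2); /d/ → [ð] (rule 2); /ɡ/ → [ɣ] (rule 2).
All other segments surface unchanged.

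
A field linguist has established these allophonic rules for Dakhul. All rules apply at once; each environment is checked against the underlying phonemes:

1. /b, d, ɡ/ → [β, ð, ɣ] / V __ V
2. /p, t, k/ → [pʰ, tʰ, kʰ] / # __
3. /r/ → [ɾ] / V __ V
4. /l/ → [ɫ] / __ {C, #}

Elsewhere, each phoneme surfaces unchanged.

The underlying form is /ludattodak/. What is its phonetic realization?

/l/ (word-initial) fails the environment for rule 4, so it stays [l].
/u/ (between /l/ and /d/): no rule targets it → [u].
/d/ (between /u/ and /a/) occurs between two vowels → [ð] by rule 1.
/a/ (between /d/ and /t/): no rule targets it → [a].
/t/ (between /a/ and /t/) fails the environment for rule 2, so it stays [t].
/t/ — between /t/ and /o/; rule 2 does not apply here → [t].
/o/ (between /t/ and /d/): no rule targets it → [o].
Rule 1 applies to /d/ (between /o/ and /a/: between two vowels) → [ð].
/a/ — not in any rule's target class → [a].
/k/ (word-final) fails the environment for rule 2, so it stays [k].

[luðattoðak]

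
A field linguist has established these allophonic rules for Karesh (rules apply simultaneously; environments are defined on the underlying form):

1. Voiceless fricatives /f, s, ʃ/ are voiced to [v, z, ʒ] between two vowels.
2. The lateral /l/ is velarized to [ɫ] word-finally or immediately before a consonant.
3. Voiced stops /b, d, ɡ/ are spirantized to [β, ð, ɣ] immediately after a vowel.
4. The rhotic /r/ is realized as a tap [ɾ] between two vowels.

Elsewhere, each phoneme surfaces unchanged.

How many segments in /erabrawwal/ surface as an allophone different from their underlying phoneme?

3

Segments that undergo a rule: /r/ → [ɾ] (rule 4); /b/ → [β] (rule 3); /l/ → [ɫ] (rule 2).
All other segments surface unchanged.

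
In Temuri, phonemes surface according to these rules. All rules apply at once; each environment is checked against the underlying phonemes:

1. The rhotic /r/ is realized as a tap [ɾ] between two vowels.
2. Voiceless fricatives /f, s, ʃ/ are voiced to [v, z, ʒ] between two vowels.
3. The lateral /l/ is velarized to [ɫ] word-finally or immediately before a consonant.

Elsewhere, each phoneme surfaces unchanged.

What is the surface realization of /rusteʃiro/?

[rusteʒiɾo]

/r/ (word-initial): rule 1 targets it, but not between two vowels → unchanged [r].
/s/ — between /u/ and /t/; rule 2 does not apply here → [s].
/ʃ/ (between /e/ and /i/): between two vowels, so rule 2 applies → [ʒ].
/r/ (between /i/ and /o/): between two vowels, so rule 1 applies → [ɾ].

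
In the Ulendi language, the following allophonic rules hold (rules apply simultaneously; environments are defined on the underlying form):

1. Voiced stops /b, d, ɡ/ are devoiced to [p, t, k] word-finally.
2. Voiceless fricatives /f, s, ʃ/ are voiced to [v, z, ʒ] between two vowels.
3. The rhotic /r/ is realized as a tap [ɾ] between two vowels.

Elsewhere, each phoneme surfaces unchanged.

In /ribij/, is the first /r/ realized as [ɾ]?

/r/ (word-initial) is in the target of rule 3 but the environment (between two vowels) is not met → [r].
The actual realization is [r], not [ɾ].

No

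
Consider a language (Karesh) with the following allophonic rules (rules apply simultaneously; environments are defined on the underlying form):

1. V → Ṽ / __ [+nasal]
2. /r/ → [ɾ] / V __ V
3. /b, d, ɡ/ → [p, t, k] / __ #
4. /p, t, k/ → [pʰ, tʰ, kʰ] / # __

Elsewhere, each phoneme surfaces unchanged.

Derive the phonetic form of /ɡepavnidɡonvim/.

/ɡ/ (word-initial): rule 3 targets it, but not word-finally → unchanged [ɡ].
/e/ (between /ɡ/ and /p/): rule 1 targets it, but not before a nasal consonant → unchanged [e].
/p/ — between /e/ and /a/; rule 4 does not apply here → [p].
/a/ — between /p/ and /v/; rule 1 does not apply here → [a].
/v/ (between /a/ and /n/): no rule targets it → [v].
/n/ (between /v/ and /i/): no rule targets it → [n].
/i/ (between /n/ and /d/): rule 1 targets it, but not before a nasal consonant → unchanged [i].
/d/ (between /i/ and /ɡ/) is in the target of rule 3 but the environment (word-finally) is not met → [d].
/ɡ/ (between /d/ and /o/) fails the environment for rule 3, so it stays [ɡ].
Rule 1 applies to /o/ (between /ɡ/ and /n/: before a nasal consonant) → [õ].
/n/ — not in any rule's target class → [n].
/v/ (between /n/ and /i/) is unaffected → [v].
Rule 1 applies to /i/ (between /v/ and /m/: before a nasal consonant) → [ĩ].
/m/ stays [m].

[ɡepavnidɡõnvĩm]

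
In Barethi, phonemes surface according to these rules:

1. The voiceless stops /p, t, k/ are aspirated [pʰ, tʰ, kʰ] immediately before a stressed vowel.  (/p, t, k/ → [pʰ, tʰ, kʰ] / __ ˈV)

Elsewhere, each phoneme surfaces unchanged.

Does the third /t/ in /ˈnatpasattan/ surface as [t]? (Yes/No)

/t/ (between /t/ and /a/) is in the target of rule 1 but the environment (immediately before a stressed vowel) is not met → [t].
The actual realization is [t], which matches [t].

Yes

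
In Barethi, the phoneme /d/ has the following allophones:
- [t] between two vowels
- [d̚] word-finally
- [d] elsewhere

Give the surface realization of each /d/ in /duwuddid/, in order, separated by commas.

[d], [d], [d], [d̚]

Occurrence 1 (position 1): no conditioning environment matches → elsewhere allophone [d].
Occurrence 2 (position 5): no conditioning environment matches → elsewhere allophone [d].
Occurrence 3 (position 6): no conditioning environment matches → elsewhere allophone [d].
Occurrence 4 (position 8): word-finally → [d̚].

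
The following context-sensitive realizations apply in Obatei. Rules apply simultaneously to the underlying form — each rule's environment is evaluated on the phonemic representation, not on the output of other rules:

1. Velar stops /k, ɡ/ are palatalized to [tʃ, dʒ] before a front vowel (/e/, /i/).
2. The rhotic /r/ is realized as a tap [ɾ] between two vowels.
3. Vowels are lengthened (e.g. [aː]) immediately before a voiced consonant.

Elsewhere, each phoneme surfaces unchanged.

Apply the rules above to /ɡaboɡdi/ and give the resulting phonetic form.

/ɡ/ — word-initial; rule 1 does not apply here → [ɡ].
Rule 3 applies to /a/ (between /ɡ/ and /b/: before a voiced consonant) → [aː].
/b/ (between /a/ and /o/): no rule targets it → [b].
/o/ (between /b/ and /ɡ/) occurs before a voiced consonant → [oː] by rule 3.
/ɡ/ — between /o/ and /d/; rule 1 does not apply here → [ɡ].
/d/ (between /ɡ/ and /i/) is unaffected → [d].
/i/ (word-final) fails the environment for rule 3, so it stays [i].

[ɡaːboːɡdi]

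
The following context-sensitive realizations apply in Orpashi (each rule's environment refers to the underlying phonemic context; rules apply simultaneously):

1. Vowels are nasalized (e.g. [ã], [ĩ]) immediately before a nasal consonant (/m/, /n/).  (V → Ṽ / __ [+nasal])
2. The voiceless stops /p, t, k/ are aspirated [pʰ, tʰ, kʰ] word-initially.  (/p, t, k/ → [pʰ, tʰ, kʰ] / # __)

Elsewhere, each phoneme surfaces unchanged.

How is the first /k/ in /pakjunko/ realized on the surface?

/k/ (between /a/ and /j/) fails the environment for rule 2, so it stays [k].

[k]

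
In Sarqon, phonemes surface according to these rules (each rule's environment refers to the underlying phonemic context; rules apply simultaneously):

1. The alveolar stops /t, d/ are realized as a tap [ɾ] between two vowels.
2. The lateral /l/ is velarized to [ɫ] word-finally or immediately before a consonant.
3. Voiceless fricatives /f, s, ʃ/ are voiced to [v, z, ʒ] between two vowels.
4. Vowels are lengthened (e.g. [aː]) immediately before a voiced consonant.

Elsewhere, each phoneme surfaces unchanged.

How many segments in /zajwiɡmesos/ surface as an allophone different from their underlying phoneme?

Segments that undergo a rule: /a/ → [aː] (rule 4); /i/ → [iː] (rule 4); /s/ → [z] (rule 3).
All other segments surface unchanged.

3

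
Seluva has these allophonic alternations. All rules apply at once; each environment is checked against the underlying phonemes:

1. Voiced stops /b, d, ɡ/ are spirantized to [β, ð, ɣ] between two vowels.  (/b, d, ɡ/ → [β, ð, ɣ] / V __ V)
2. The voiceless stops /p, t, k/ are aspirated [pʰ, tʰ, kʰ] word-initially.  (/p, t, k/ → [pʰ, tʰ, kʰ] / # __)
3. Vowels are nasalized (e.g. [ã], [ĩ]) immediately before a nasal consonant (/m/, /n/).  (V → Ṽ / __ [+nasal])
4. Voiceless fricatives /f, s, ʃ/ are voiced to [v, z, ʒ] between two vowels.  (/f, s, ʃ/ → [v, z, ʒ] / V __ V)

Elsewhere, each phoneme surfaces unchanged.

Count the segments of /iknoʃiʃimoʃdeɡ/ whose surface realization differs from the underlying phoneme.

3

Segments that undergo a rule: /ʃ/ → [ʒ] (rule 4); /ʃ/ → [ʒ] (rule 4); /i/ → [ĩ] (rule 3).
All other segments surface unchanged.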